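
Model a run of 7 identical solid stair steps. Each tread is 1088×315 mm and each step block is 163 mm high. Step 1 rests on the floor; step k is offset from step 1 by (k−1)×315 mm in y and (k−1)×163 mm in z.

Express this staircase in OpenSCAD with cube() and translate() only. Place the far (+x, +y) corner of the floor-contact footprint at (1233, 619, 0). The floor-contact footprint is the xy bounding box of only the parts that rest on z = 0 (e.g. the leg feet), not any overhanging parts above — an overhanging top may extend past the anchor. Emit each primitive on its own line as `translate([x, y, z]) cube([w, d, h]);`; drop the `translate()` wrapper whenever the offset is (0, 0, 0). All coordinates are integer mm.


translate([145, 304, 0]) cube([1088, 315, 163]);
translate([145, 619, 163]) cube([1088, 315, 163]);
translate([145, 934, 326]) cube([1088, 315, 163]);
translate([145, 1249, 489]) cube([1088, 315, 163]);
translate([145, 1564, 652]) cube([1088, 315, 163]);
translate([145, 1879, 815]) cube([1088, 315, 163]);
translate([145, 2194, 978]) cube([1088, 315, 163]);


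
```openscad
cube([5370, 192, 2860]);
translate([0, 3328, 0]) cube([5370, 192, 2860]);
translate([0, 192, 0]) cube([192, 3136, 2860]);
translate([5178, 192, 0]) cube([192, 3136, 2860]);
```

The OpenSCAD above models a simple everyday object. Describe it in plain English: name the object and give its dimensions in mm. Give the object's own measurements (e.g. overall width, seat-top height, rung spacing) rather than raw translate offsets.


The wall frame of a small rectangular building: four walls, each 2860 mm tall and 192 mm thick, enclosing a footprint 5370 mm (x) by 3520 mm (y) outside-to-outside, with no floor or roof. The front and back walls (the −y and +y sides) span the full width; the two side walls fit between them.


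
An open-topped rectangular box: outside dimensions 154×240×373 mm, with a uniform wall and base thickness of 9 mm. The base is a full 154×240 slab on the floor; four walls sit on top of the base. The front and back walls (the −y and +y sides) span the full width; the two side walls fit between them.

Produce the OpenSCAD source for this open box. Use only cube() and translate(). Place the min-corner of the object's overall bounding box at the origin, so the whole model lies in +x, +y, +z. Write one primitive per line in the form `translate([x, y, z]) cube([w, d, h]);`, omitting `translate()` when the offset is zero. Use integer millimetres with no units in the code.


cube([154, 240, 9]);
translate([0, 0, 9]) cube([154, 9, 364]);
translate([0, 231, 9]) cube([154, 9, 364]);
translate([0, 9, 9]) cube([9, 222, 364]);
translate([145, 9, 9]) cube([9, 222, 364]);


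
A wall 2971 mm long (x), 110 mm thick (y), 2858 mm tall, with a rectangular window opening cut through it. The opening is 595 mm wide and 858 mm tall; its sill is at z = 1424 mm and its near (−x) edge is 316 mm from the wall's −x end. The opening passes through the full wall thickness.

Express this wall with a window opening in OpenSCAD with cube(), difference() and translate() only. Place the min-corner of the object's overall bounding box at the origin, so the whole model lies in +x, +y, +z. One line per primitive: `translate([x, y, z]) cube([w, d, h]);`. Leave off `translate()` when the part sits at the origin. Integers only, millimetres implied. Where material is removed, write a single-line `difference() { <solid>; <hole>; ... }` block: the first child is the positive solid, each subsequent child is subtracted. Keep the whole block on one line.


difference() { cube([2971, 110, 2858]); translate([316, 0, 1424]) cube([595, 110, 858]); }


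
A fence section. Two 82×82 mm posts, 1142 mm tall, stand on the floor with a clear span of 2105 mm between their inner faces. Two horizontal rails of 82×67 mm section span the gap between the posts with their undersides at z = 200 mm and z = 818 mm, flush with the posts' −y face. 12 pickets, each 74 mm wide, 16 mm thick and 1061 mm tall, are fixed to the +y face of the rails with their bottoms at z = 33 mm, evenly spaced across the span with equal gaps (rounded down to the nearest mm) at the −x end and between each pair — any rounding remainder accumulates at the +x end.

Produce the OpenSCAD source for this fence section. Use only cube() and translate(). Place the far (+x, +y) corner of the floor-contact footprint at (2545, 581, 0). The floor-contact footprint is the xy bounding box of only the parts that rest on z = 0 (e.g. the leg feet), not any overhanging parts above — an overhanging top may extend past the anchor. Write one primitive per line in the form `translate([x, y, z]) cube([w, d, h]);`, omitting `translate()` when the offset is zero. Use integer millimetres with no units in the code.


translate([276, 499, 0]) cube([82, 82, 1142]);
translate([2463, 499, 0]) cube([82, 82, 1142]);
translate([358, 499, 200]) cube([2105, 82, 67]);
translate([358, 499, 818]) cube([2105, 82, 67]);
translate([451, 581, 33]) cube([74, 16, 1061]);
translate([618, 581, 33]) cube([74, 16, 1061]);
translate([785, 581, 33]) cube([74, 16, 1061]);
translate([952, 581, 33]) cube([74, 16, 1061]);
translate([1119, 581, 33]) cube([74, 16, 1061]);
translate([1286, 581, 33]) cube([74, 16, 1061]);
translate([1453, 581, 33]) cube([74, 16, 1061]);
translate([1620, 581, 33]) cube([74, 16, 1061]);
translate([1787, 581, 33]) cube([74, 16, 1061]);
translate([1954, 581, 33]) cube([74, 16, 1061]);
translate([2121, 581, 33]) cube([74, 16, 1061]);
translate([2288, 581, 33]) cube([74, 16, 1061]);


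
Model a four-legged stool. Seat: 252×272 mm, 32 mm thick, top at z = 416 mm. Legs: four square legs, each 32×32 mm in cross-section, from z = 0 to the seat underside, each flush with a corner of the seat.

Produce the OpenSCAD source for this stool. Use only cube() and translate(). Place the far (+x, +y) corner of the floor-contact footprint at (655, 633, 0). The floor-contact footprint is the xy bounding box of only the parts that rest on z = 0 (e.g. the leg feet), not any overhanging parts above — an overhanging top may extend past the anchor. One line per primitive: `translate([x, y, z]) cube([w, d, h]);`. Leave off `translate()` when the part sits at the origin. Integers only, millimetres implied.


translate([403, 361, 384]) cube([252, 272, 32]);
translate([403, 361, 0]) cube([32, 32, 384]);
translate([623, 361, 0]) cube([32, 32, 384]);
translate([403, 601, 0]) cube([32, 32, 384]);
translate([623, 601, 0]) cube([32, 32, 384]);


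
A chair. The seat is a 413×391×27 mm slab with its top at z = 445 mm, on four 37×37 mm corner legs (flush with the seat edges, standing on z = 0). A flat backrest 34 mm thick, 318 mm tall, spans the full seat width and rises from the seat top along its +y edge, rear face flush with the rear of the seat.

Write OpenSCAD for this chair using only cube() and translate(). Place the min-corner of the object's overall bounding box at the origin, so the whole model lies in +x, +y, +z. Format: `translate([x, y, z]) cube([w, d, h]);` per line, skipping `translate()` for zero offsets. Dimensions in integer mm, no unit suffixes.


translate([0, 0, 418]) cube([413, 391, 27]);
cube([37, 37, 418]);
translate([376, 0, 0]) cube([37, 37, 418]);
translate([0, 354, 0]) cube([37, 37, 418]);
translate([376, 354, 0]) cube([37, 37, 418]);
translate([0, 357, 445]) cube([413, 34, 318]);


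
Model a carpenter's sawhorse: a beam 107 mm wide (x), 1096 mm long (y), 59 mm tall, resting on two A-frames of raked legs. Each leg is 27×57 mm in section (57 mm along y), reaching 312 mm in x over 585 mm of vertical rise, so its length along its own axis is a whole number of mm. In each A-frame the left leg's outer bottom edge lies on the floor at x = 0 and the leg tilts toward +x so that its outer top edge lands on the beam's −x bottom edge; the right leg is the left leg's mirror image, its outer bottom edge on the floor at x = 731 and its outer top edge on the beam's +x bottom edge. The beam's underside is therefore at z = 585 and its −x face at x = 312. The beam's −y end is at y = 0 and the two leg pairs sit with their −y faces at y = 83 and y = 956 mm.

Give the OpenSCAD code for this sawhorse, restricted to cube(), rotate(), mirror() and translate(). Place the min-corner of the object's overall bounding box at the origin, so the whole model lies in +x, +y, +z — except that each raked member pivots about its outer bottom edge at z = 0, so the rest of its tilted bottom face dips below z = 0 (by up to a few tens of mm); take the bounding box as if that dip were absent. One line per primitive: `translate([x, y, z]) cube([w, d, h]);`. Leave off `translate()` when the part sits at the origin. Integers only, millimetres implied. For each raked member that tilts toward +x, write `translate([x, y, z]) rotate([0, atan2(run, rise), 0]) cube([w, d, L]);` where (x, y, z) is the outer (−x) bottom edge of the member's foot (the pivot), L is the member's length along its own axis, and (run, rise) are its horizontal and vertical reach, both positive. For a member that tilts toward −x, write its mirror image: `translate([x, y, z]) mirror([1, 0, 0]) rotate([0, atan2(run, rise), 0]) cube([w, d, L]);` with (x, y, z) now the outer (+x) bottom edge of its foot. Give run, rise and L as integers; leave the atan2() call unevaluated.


// leg length = √(312² + 585²) = 663
// right-leg outer foot x = 2·312 + 107 = 731
// beam min-corner = (312, 0, 585)
translate([312, 0, 585]) cube([107, 1096, 59]);
translate([0, 83, 0]) rotate([0, atan2(312, 585), 0]) cube([27, 57, 663]);
translate([731, 83, 0]) mirror([1, 0, 0]) rotate([0, atan2(312, 585), 0]) cube([27, 57, 663]);
translate([0, 956, 0]) rotate([0, atan2(312, 585), 0]) cube([27, 57, 663]);
translate([731, 956, 0]) mirror([1, 0, 0]) rotate([0, atan2(312, 585), 0]) cube([27, 57, 663]);


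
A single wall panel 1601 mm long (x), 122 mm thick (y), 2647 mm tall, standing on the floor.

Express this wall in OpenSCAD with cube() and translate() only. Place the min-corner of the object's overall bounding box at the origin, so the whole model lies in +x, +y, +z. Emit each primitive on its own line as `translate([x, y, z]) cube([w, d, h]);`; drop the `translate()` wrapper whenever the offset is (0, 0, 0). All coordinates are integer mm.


cube([1601, 122, 2647]);


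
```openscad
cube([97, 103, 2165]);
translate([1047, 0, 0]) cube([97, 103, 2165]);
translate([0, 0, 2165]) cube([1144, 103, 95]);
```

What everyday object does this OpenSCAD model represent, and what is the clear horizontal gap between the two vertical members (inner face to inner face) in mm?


A door frame. The clear opening width is 950 mm.

Two 2165 mm tall posts with a header on top — a door frame. The left jamb is 97 mm wide at x = 0; the right jamb starts at x = 1047. The clear opening is 1047 − 97 = 950 mm.


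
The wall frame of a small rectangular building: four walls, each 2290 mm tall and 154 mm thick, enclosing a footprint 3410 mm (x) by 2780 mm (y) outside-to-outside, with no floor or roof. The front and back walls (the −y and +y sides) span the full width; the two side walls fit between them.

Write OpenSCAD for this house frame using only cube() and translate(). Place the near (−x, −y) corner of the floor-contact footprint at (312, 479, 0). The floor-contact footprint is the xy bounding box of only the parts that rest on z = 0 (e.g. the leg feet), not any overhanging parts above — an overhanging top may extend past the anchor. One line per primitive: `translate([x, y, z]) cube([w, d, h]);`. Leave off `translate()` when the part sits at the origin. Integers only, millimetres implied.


translate([312, 479, 0]) cube([3410, 154, 2290]);
translate([312, 3105, 0]) cube([3410, 154, 2290]);
translate([312, 633, 0]) cube([154, 2472, 2290]);
translate([3568, 633, 0]) cube([154, 2472, 2290]);


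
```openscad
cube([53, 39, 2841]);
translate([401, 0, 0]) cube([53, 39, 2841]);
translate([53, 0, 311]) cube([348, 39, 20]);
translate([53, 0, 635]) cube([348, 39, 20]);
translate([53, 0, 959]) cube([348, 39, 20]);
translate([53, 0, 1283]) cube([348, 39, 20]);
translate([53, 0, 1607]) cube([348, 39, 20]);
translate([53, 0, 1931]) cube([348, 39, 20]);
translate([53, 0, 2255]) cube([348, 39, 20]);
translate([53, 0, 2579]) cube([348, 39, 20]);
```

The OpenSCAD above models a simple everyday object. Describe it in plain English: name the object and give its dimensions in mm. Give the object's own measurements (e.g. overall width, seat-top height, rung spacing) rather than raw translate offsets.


A straight ladder. Two 53×39 mm vertical rails, 2841 mm tall, stand 454 mm apart (outside-to-outside) with their front faces coplanar on the −y side. 8 rungs, each 39 mm deep and 20 mm tall, span between the inner faces of the rails, front faces flush with the rails. The lowest rung's underside is at z = 311 mm and rungs are spaced 324 mm apart (underside to underside).


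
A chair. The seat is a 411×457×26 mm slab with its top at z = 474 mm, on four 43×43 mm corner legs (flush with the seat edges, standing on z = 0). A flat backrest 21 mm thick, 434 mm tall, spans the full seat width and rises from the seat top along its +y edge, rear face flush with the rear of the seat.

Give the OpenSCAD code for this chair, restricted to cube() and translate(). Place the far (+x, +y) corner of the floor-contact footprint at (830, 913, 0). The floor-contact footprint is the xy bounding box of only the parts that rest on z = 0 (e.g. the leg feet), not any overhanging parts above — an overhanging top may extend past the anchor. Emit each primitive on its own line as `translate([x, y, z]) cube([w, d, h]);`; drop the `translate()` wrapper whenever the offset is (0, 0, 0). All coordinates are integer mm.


translate([419, 456, 448]) cube([411, 457, 26]);
translate([419, 456, 0]) cube([43, 43, 448]);
translate([787, 456, 0]) cube([43, 43, 448]);
translate([419, 870, 0]) cube([43, 43, 448]);
translate([787, 870, 0]) cube([43, 43, 448]);
translate([419, 892, 474]) cube([411, 21, 434]);


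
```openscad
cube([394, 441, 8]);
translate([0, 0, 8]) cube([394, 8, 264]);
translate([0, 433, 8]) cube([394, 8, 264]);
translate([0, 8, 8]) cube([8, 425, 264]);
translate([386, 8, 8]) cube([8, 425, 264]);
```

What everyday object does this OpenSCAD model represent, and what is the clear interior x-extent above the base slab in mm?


An open box. The internal width is 378 mm.

A 394×441 base slab with four walls standing on it — an open box. The base is 394 mm wide and the walls are 8 mm thick, so the internal width is 394 − 2 × 8 = 378 mm.


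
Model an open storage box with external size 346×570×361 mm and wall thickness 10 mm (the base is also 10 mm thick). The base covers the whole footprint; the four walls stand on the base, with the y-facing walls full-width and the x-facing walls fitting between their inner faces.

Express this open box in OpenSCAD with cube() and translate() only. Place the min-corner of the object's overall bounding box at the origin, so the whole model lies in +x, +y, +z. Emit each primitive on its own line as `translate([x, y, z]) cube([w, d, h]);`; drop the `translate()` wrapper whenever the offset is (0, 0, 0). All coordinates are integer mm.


cube([346, 570, 10]);
translate([0, 0, 10]) cube([346, 10, 351]);
translate([0, 560, 10]) cube([346, 10, 351]);
translate([0, 10, 10]) cube([10, 550, 351]);
translate([336, 10, 10]) cube([10, 550, 351]);


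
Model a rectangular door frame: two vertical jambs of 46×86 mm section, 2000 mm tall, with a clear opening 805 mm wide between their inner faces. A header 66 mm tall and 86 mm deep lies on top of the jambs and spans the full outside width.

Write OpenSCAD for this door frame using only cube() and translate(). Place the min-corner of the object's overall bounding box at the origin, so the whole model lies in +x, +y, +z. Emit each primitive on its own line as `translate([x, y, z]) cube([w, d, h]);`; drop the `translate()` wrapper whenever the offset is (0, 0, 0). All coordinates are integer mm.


cube([46, 86, 2000]);
translate([851, 0, 0]) cube([46, 86, 2000]);
translate([0, 0, 2000]) cube([897, 86, 66]);


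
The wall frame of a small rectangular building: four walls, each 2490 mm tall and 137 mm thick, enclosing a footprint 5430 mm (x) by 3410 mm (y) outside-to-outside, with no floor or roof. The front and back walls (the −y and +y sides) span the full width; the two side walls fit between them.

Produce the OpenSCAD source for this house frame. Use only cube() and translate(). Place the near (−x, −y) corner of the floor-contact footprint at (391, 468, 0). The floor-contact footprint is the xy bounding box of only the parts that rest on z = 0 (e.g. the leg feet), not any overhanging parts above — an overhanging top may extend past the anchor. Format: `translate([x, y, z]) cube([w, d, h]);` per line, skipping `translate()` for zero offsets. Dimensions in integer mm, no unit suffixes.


translate([391, 468, 0]) cube([5430, 137, 2490]);
translate([391, 3741, 0]) cube([5430, 137, 2490]);
translate([391, 605, 0]) cube([137, 3136, 2490]);
translate([5684, 605, 0]) cube([137, 3136, 2490]);


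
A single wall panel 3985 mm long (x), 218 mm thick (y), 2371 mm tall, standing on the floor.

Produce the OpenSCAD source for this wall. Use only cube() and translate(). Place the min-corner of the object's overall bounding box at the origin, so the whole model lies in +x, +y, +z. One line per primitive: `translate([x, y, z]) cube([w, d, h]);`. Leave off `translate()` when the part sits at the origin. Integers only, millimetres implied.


cube([3985, 218, 2371]);


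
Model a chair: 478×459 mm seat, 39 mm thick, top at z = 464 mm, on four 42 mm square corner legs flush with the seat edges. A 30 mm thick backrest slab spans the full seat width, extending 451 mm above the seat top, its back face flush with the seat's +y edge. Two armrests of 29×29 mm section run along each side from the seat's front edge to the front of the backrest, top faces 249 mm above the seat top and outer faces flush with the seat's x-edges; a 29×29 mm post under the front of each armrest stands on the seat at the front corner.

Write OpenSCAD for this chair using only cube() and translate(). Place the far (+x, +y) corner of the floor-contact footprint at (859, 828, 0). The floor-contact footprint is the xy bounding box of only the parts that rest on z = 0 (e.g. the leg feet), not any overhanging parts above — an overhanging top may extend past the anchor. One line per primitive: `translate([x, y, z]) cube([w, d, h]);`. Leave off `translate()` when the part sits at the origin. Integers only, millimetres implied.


translate([381, 369, 425]) cube([478, 459, 39]);
translate([381, 369, 0]) cube([42, 42, 425]);
translate([817, 369, 0]) cube([42, 42, 425]);
translate([381, 786, 0]) cube([42, 42, 425]);
translate([817, 786, 0]) cube([42, 42, 425]);
translate([381, 798, 464]) cube([478, 30, 451]);
translate([381, 369, 684]) cube([29, 429, 29]);
translate([830, 369, 684]) cube([29, 429, 29]);
translate([381, 369, 464]) cube([29, 29, 220]);
translate([830, 369, 464]) cube([29, 29, 220]);


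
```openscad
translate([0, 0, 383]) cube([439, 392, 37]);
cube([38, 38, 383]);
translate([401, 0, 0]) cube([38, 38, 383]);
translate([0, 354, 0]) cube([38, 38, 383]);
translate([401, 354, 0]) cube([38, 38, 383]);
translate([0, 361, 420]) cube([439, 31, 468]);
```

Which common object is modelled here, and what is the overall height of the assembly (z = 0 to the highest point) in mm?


A chair. The overall height is 888 mm.

A slab on four corner posts with a tall panel at the back — a chair. The seat slab sits at z = 383 with thickness 37, and the 468 mm backrest starts at the seat top, so the overall height is 383 + 37 + 468 = 888 mm.


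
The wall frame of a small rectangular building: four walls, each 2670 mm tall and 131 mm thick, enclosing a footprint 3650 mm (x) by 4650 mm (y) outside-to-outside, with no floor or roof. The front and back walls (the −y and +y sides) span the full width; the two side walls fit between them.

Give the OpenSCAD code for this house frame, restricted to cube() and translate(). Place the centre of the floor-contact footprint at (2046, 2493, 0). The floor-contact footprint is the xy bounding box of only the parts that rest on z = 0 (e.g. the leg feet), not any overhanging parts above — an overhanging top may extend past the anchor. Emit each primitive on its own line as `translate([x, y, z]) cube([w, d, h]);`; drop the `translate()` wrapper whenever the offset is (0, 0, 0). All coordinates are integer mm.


translate([221, 168, 0]) cube([3650, 131, 2670]);
translate([221, 4687, 0]) cube([3650, 131, 2670]);
translate([221, 299, 0]) cube([131, 4388, 2670]);
translate([3740, 299, 0]) cube([131, 4388, 2670]);


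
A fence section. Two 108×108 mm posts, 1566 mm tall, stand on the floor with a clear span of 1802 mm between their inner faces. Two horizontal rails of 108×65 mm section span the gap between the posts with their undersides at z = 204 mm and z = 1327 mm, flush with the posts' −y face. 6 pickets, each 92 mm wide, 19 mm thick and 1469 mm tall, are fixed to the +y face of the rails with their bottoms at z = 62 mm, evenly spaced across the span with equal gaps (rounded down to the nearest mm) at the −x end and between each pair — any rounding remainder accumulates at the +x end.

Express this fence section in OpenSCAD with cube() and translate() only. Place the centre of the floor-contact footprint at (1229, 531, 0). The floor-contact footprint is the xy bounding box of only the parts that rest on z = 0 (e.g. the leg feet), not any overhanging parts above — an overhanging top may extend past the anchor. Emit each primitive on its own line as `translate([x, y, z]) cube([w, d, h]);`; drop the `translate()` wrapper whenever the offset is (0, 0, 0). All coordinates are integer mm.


translate([220, 477, 0]) cube([108, 108, 1566]);
translate([2130, 477, 0]) cube([108, 108, 1566]);
translate([328, 477, 204]) cube([1802, 108, 65]);
translate([328, 477, 1327]) cube([1802, 108, 65]);
translate([506, 585, 62]) cube([92, 19, 1469]);
translate([776, 585, 62]) cube([92, 19, 1469]);
translate([1046, 585, 62]) cube([92, 19, 1469]);
translate([1316, 585, 62]) cube([92, 19, 1469]);
translate([1586, 585, 62]) cube([92, 19, 1469]);
translate([1856, 585, 62]) cube([92, 19, 1469]);


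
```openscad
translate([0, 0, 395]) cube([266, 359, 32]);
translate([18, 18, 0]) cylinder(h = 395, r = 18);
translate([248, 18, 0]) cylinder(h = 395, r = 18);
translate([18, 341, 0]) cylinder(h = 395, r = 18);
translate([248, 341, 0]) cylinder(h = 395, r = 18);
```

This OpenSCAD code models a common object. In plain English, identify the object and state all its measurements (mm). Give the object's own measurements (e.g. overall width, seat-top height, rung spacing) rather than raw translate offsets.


A simple wooden stool: a rectangular seat 266 mm (x) by 359 mm (y), 32 mm thick, top face at z = 427 mm, on four round legs, each 36 mm in diameter. The legs rest on z = 0, each leg's axis is inset half a diameter from the nearest pair of seat edges (so the leg's bounding box is flush with the corner).


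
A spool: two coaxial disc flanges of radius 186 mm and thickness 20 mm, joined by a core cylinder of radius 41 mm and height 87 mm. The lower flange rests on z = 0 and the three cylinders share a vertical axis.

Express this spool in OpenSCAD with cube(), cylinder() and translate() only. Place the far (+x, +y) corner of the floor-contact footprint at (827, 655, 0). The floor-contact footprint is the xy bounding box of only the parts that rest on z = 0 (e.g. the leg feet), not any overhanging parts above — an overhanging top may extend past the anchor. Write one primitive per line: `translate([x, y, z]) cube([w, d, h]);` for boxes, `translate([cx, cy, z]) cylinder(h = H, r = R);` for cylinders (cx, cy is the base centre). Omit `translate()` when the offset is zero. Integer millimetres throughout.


translate([641, 469, 0]) cylinder(h = 20, r = 186);
translate([641, 469, 20]) cylinder(h = 87, r = 41);
translate([641, 469, 107]) cylinder(h = 20, r = 186);


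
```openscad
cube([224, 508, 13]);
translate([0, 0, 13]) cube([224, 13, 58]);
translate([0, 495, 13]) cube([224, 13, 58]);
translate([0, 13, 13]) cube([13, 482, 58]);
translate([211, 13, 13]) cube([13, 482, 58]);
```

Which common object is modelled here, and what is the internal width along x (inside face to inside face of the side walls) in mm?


An open box. The internal width is 198 mm.

A 224×508 base slab with four walls standing on it — an open box. The base is 224 mm wide and the walls are 13 mm thick, so the internal width is 224 − 2 × 13 = 198 mm.


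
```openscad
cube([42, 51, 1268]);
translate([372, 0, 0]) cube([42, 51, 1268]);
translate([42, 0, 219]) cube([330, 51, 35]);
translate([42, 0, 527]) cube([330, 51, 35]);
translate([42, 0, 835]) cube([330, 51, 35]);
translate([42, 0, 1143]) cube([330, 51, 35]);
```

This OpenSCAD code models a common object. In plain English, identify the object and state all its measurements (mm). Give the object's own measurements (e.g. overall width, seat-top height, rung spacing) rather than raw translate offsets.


A straight ladder. Two 42×51 mm vertical rails, 1268 mm tall, stand 414 mm apart (outside-to-outside) with their front faces coplanar on the −y side. 4 rungs, each 51 mm deep and 35 mm tall, span between the inner faces of the rails, front faces flush with the rails. The lowest rung's underside is at z = 219 mm and rungs are spaced 308 mm apart (underside to underside).


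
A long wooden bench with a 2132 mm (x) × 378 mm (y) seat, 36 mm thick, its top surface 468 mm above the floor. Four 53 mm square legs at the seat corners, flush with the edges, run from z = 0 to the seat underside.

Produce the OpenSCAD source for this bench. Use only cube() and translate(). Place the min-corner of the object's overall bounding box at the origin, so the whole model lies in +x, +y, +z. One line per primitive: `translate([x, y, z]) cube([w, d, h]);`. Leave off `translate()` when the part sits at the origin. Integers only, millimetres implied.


translate([0, 0, 432]) cube([2132, 378, 36]);
cube([53, 53, 432]);
translate([0, 325, 0]) cube([53, 53, 432]);
translate([2079, 0, 0]) cube([53, 53, 432]);
translate([2079, 325, 0]) cube([53, 53, 432]);


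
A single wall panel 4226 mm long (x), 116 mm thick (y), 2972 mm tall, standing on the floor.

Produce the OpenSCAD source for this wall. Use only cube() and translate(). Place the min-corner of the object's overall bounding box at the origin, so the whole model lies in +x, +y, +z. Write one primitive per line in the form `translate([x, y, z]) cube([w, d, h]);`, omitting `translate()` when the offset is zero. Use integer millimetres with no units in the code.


cube([4226, 116, 2972]);


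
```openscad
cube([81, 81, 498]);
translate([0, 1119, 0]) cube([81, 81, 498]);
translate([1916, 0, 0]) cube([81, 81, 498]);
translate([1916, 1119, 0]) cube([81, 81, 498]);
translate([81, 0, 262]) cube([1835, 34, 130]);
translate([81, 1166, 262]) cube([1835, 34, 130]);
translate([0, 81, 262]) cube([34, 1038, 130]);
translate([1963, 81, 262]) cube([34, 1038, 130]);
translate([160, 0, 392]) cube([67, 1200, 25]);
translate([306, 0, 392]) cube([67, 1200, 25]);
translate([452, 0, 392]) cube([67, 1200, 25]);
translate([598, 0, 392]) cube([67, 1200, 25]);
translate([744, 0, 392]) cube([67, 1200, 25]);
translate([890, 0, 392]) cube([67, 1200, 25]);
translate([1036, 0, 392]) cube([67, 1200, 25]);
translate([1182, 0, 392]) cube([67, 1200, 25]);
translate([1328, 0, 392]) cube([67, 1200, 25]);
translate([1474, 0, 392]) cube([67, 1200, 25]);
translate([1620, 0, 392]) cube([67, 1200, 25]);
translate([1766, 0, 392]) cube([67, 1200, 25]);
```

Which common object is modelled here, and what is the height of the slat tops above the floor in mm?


A bed frame. The slat-top height is 417 mm.

Four posts, four rails, and a row of slats — a bed frame. Slats sit on the rails at z = 262 + 130 = 392; with slat thickness 25, the top is 417 mm.


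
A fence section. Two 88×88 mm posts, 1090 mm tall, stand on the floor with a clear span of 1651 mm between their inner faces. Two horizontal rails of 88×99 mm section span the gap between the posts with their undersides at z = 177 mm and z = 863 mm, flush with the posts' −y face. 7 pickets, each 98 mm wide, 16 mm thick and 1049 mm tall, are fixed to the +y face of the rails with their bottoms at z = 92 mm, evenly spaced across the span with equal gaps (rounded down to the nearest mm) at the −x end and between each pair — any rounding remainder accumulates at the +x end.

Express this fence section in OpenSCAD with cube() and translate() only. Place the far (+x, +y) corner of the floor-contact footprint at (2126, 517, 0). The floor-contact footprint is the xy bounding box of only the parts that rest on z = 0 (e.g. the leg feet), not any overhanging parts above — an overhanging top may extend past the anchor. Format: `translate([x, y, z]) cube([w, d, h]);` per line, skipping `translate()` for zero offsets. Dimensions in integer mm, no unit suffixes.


translate([299, 429, 0]) cube([88, 88, 1090]);
translate([2038, 429, 0]) cube([88, 88, 1090]);
translate([387, 429, 177]) cube([1651, 88, 99]);
translate([387, 429, 863]) cube([1651, 88, 99]);
translate([507, 517, 92]) cube([98, 16, 1049]);
translate([725, 517, 92]) cube([98, 16, 1049]);
translate([943, 517, 92]) cube([98, 16, 1049]);
translate([1161, 517, 92]) cube([98, 16, 1049]);
translate([1379, 517, 92]) cube([98, 16, 1049]);
translate([1597, 517, 92]) cube([98, 16, 1049]);
translate([1815, 517, 92]) cube([98, 16, 1049]);


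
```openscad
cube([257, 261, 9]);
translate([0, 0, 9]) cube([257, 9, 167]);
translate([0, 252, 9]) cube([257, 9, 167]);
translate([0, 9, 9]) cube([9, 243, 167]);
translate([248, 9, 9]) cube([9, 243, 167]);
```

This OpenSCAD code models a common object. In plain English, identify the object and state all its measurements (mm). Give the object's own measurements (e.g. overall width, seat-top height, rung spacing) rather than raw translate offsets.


An open-topped rectangular box: outside dimensions 257×261×176 mm, with a uniform wall and base thickness of 9 mm. The base is a full 257×261 slab on the floor; four walls sit on top of the base. The front and back walls (the −y and +y sides) span the full width; the two side walls fit between them.


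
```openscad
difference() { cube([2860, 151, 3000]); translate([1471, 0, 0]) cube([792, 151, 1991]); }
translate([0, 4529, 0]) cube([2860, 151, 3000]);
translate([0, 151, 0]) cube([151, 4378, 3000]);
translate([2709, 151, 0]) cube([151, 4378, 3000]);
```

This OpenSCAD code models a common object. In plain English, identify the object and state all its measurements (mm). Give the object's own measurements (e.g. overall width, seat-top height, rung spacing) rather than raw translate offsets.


A single room: four walls, each 3000 mm tall and 151 mm thick, enclosing an outside footprint 2860×4680 mm (x × y), no floor or roof. The front and back walls (−y and +y sides) run the full x-width; the side walls fit between their inner faces. A door opening 792 mm wide and 1991 mm tall is cut through the front wall from the floor up, its −x edge 1471 mm from the wall's −x end.


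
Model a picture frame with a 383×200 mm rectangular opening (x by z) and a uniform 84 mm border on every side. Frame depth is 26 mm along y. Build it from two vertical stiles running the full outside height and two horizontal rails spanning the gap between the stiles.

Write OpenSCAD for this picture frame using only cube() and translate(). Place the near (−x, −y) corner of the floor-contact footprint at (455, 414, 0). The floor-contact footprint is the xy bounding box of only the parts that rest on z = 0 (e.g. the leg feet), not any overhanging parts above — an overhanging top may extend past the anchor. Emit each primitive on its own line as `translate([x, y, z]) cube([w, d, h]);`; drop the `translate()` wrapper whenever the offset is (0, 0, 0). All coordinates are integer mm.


translate([455, 414, 0]) cube([84, 26, 368]);
translate([922, 414, 0]) cube([84, 26, 368]);
translate([539, 414, 0]) cube([383, 26, 84]);
translate([539, 414, 284]) cube([383, 26, 84]);


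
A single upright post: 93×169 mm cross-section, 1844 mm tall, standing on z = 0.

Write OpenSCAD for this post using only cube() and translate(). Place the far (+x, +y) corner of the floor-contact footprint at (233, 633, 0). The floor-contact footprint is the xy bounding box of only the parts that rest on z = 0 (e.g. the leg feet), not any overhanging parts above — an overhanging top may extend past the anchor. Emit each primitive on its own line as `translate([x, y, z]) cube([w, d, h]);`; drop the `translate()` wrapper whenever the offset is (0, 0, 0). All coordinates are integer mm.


translate([140, 464, 0]) cube([93, 169, 1844]);


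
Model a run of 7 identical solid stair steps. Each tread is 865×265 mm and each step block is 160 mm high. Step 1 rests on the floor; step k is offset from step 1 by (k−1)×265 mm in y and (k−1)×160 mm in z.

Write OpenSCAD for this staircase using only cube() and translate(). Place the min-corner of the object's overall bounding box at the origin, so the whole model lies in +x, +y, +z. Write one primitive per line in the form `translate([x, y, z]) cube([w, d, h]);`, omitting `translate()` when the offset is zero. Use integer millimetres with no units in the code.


cube([865, 265, 160]);
translate([0, 265, 160]) cube([865, 265, 160]);
translate([0, 530, 320]) cube([865, 265, 160]);
translate([0, 795, 480]) cube([865, 265, 160]);
translate([0, 1060, 640]) cube([865, 265, 160]);
translate([0, 1325, 800]) cube([865, 265, 160]);
translate([0, 1590, 960]) cube([865, 265, 160]);


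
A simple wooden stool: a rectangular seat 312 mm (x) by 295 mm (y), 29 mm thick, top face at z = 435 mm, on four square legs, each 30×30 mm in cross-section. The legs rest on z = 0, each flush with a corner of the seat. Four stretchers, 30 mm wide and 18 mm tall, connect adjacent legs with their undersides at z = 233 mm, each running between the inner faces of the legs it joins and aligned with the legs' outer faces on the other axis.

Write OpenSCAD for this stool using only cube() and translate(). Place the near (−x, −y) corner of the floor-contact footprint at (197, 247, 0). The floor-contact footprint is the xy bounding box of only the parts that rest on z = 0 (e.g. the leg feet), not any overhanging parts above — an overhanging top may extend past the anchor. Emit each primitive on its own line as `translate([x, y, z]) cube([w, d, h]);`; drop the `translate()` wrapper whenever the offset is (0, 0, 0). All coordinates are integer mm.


// leg_h = 435 - 29 = 406
// stretcher span = 312 - 2*30 = 252
translate([197, 247, 406]) cube([312, 295, 29]);
translate([197, 247, 0]) cube([30, 30, 406]);
translate([479, 247, 0]) cube([30, 30, 406]);
translate([197, 512, 0]) cube([30, 30, 406]);
translate([479, 512, 0]) cube([30, 30, 406]);
translate([227, 247, 233]) cube([252, 30, 18]);
translate([227, 512, 233]) cube([252, 30, 18]);
translate([197, 277, 233]) cube([30, 235, 18]);
translate([479, 277, 233]) cube([30, 235, 18]);


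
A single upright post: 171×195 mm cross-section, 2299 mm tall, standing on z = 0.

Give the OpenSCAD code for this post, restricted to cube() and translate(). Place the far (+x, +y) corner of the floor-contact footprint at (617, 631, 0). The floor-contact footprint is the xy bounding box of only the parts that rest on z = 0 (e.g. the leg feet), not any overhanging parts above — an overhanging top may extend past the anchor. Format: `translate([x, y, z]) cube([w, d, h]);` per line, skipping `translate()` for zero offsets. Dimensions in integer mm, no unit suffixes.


translate([446, 436, 0]) cube([171, 195, 2299]);


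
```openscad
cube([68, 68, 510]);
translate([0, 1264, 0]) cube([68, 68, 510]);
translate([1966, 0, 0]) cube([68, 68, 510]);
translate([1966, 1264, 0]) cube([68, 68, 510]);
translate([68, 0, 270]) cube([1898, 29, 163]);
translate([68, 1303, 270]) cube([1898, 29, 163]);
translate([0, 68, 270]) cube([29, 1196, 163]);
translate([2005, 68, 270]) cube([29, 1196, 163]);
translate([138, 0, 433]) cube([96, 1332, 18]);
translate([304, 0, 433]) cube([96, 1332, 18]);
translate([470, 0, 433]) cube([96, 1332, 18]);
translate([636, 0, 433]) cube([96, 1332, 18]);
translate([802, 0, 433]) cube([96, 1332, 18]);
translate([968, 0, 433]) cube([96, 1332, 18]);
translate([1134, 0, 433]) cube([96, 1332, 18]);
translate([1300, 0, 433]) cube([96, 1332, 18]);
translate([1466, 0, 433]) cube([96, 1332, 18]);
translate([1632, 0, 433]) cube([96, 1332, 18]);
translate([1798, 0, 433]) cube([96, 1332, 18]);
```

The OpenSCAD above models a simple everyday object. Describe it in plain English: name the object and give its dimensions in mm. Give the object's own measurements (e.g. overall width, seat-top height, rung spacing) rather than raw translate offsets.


A bed frame 2034 mm long (x) by 1332 mm wide (y). Four 68×68 mm corner posts, 510 mm tall, at the corners of the footprint. Four rails of 29 mm thickness and 163 mm height run between adjacent posts with their undersides at z = 270 mm, their outer faces flush with the outside of the frame (the two x-running rails run between the posts' inner faces; the two y-running rails run between the posts' inner faces). 11 slats, each 96 mm wide (x) and 18 mm thick, lie across the top of the two x-running rails, running the full 1332 mm width of the frame in y; along x they sit between the end posts with a 70 mm gap after the −x posts and between neighbouring slats, leaving 72 mm before the +x posts.


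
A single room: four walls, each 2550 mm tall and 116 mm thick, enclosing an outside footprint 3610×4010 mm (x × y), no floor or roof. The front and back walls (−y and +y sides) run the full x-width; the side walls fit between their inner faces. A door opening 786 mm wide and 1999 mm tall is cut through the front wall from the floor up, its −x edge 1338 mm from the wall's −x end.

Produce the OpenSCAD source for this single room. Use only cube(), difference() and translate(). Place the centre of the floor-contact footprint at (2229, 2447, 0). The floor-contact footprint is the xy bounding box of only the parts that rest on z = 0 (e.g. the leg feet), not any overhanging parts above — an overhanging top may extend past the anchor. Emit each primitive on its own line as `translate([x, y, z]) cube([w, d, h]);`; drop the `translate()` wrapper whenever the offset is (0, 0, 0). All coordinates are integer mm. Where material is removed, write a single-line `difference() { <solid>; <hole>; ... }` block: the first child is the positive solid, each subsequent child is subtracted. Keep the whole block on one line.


difference() { translate([424, 442, 0]) cube([3610, 116, 2550]); translate([1762, 442, 0]) cube([786, 116, 1999]); }
translate([424, 4336, 0]) cube([3610, 116, 2550]);
translate([424, 558, 0]) cube([116, 3778, 2550]);
translate([3918, 558, 0]) cube([116, 3778, 2550]);


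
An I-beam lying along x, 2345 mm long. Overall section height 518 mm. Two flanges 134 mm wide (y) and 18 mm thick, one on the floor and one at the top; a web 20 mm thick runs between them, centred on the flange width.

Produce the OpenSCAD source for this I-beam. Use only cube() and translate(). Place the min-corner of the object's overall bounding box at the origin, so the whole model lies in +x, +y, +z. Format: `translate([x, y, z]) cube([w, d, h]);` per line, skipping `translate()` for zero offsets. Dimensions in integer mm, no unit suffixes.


cube([2345, 134, 18]);
translate([0, 57, 18]) cube([2345, 20, 482]);
translate([0, 0, 500]) cube([2345, 134, 18]);


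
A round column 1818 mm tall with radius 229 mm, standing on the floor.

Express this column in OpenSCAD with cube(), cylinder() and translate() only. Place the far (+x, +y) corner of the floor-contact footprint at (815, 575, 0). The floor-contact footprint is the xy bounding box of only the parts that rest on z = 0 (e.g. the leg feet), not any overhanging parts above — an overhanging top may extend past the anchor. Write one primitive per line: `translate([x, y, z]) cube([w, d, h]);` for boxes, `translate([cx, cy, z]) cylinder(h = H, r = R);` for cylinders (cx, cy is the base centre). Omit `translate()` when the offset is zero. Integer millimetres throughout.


translate([586, 346, 0]) cylinder(h = 1818, r = 229);
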